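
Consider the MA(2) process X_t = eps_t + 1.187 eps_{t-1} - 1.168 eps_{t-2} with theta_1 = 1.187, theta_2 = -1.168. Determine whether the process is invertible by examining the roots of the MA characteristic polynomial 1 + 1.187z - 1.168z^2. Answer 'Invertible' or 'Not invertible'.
\text{Not invertible}

The MA(q) characteristic polynomial is P(z) = 1 + 1.187z - 1.168z^2.
Invertibility requires all roots to lie outside the unit circle, i.e. |z| > 1 for every root.
Set 1 + (1.187) z + (-1.168) z^2 = 0, i.e. a z^2 + b z + c = 0 with a = -1.168, b = 1.187, c = 1.
Discriminant D = b^2 - 4ac = (1.187)^2 - 4*(-1.168)*1 = 1.408969 - (-4.672) = 6.080969.
D >= 0, so the roots are real: z = (-b +/- sqrt(D)) / (2a) = (-1.187 +/- 2.465962) / (-2.336).
  z_1 = (-1.187 + 2.465962) / (-2.336) = -0.5475,   |z_1| = 0.5475.
  z_2 = (-1.187 - 2.465962) / (-2.336) = 1.5638,   |z_2| = 1.5638.
Moduli of all roots: 0.5475, 1.5638.
All moduli strictly greater than 1? No.
Verdict: Not invertible.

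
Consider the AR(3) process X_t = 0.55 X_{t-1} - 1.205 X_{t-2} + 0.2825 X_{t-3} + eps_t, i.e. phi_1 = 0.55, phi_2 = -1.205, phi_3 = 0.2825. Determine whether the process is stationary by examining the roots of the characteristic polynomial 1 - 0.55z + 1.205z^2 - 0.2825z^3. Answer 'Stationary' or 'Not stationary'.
\text{Not stationary}

The AR(p) characteristic polynomial is P(z) = 1 - 0.55z + 1.205z^2 - 0.2825z^3.
Stationarity requires all roots to lie outside the unit circle, i.e. |z| > 1 for every root.
Degree 3: look for a simple real root z0 first, then factor out (1 - z/z0) and solve the remaining quadratic.
Testing z0 = 4: P(4) = 1 + (-0.55)(4) + (1.205)(4)^2 + (-0.2825)(4)^3
  = 1 + (-2.2) + (19.28) + (-18.08) = 0.  So z_0 = 4 is a root, |z_0| = 4.
Divide out the factor (1 - 0.25 z) = (1 - z/z0) (since 1/z0 = 0.25):
  P(z) = (1 - 0.25 z)(1 + (-0.3) z + (1.13) z^2)
  [check: z-coef -0.3 - (0.25) = -0.55; z^2-coef 1.13 - (0.25)(-0.3) = 1.205; z^3-coef -(0.25)(1.13) = -0.2825.]
Remaining roots from the quadratic factor 1 + (-0.3) z + (1.13) z^2:
  Set 1 + (-0.3) z + (1.13) z^2 = 0, i.e. a z^2 + b z + c = 0 with a = 1.13, b = -0.3, c = 1.
  Discriminant D = b^2 - 4ac = (-0.3)^2 - 4*(1.13)*1 = 0.09 - (4.52) = -4.43.
  D < 0, so the roots are the complex-conjugate pair z = (-b +/- i sqrt(-D)) / (2a) = 0.1327 +/- 0.9313i.
  For a conjugate pair |z|^2 = z * conj(z) = (product of roots) = c/a = 1/(1.13) = 0.884956, so |z| = sqrt(0.884956) = 0.9407 for both roots.
Moduli of all roots: 4.0000, 0.9407, 0.9407.
All moduli strictly greater than 1? No.
Verdict: Not stationary.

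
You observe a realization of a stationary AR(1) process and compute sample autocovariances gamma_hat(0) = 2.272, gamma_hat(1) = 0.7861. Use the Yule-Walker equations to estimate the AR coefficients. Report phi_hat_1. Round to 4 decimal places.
\hat\phi_{1} = 0.3460

The Yule-Walker equations for an AR(p) process read, in matrix form,
  Gamma_p phi = r_p,   with   (Gamma_p)_{ij} = gamma(|i - j|),
                       (r_p)_i = gamma(i),   i,j = 1..p.
Substitute the sample gammas (Toeplitz matrix and right-hand side of size 1):
  Gamma_p = [[2.272]]
  r_p     = [0.7861]
With p = 1 this is the single equation gamma(0) phi_1 = gamma(1):
  phi_hat_1 = gamma(1) / gamma(0) = 0.7861 / 2.272 = 0.3460.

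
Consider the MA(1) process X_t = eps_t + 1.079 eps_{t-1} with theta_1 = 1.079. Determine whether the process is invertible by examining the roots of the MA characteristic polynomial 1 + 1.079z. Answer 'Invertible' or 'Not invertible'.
\text{Not invertible}

The MA(q) characteristic polynomial is P(z) = 1 + 1.079z.
Invertibility requires all roots to lie outside the unit circle, i.e. |z| > 1 for every root.
This is linear in z: 1 + (1.079) z = 0  =>  z = -1/(1.079) = -0.926784,  |z| = 0.926784.
Moduli of all roots: 0.9268.
All moduli strictly greater than 1? No.
Verdict: Not invertible.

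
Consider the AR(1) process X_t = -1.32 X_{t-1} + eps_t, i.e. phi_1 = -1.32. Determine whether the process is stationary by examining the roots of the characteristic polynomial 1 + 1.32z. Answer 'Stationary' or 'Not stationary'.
\text{Not stationary}

The AR(p) characteristic polynomial is P(z) = 1 + 1.32z.
Stationarity requires all roots to lie outside the unit circle, i.e. |z| > 1 for every root.
This is linear in z: 1 + (1.32) z = 0  =>  z = -1/(1.32) = -0.757576,  |z| = 0.757576.
Moduli of all roots: 0.7576.
All moduli strictly greater than 1? No.
Verdict: Not stationary.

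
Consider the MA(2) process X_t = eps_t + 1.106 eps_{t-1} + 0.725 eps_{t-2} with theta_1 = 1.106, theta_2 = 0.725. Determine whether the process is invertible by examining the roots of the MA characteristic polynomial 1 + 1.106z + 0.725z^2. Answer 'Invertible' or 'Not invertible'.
\text{Invertible}

The MA(q) characteristic polynomial is P(z) = 1 + 1.106z + 0.725z^2.
Invertibility requires all roots to lie outside the unit circle, i.e. |z| > 1 for every root.
Set 1 + (1.106) z + (0.725) z^2 = 0, i.e. a z^2 + b z + c = 0 with a = 0.725, b = 1.106, c = 1.
Discriminant D = b^2 - 4ac = (1.106)^2 - 4*(0.725)*1 = 1.223236 - (2.9) = -1.676764.
D < 0, so the roots are the complex-conjugate pair z = (-b +/- i sqrt(-D)) / (2a) = -0.7628 +/- 0.893i.
For a conjugate pair |z|^2 = z * conj(z) = (product of roots) = c/a = 1/(0.725) = 1.37931, so |z| = sqrt(1.37931) = 1.1744 for both roots.
Moduli of all roots: 1.1744, 1.1744.
All moduli strictly greater than 1? Yes.
Verdict: Invertible.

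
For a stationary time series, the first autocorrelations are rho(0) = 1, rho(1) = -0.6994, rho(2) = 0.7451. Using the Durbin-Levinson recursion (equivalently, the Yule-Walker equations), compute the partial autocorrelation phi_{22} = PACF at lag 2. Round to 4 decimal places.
\phi_{22} = 0.5010

The PACF at lag k is phi_{kk}, the last component of the solution
to the Yule-Walker system G_k phi = r_k where
  (G_k)_{ij} = rho(|i - j|), (r_k)_i = rho(i), i,j = 1..k.
Equivalently, Durbin-Levinson gives phi_{kk} iteratively:
  phi_{11} = rho(1)
  phi_{kk} = [rho(k) - sum_{j=1..k-1} phi_{k-1,j} rho(k-j)]
            / [1 - sum_{j=1..k-1} phi_{k-1,j} rho(j)],
  phi_{k,j} = phi_{k-1,j} - phi_{kk} phi_{k-1,k-j},  j = 1..k-1.
Step k = 1:
  phi_11 = rho(1) = -0.6994.
Step k = 2:
  phi_22 = [rho(2) - phi_11 rho(1)] / [1 - phi_11 rho(1)] = [0.7451 - (-0.6994)(-0.6994)] / [1 - (-0.6994)(-0.6994)]
         = 0.25593964 / 0.51083964 = 0.501.
Therefore phi_{22} = 0.5010.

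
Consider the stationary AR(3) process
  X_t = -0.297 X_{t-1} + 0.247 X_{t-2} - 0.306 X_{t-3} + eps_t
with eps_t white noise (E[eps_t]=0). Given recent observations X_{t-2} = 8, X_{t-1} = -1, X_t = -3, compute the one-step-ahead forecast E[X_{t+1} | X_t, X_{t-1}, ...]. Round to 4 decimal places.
E[X_{t+1} \mid \mathcal F_t] = -1.8040

For an AR(p) model X_t = c + sum_i phi_i X_{t-i} + eps_t, the
one-step-ahead conditional mean is
  E[X_{t+1} | X_t, ...] = c + sum_i phi_i X_{t+1-i}.
Substitute known values:
  E[X_{t+1} | ...] = (-0.297) * (-3) + (0.247) * (-1) + (-0.306) * (8)
                   = -1.8040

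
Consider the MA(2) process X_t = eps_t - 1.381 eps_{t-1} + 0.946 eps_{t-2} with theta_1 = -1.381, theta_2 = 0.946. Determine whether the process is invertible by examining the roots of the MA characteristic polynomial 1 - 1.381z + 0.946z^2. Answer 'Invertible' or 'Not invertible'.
\text{Invertible}

The MA(q) characteristic polynomial is P(z) = 1 - 1.381z + 0.946z^2.
Invertibility requires all roots to lie outside the unit circle, i.e. |z| > 1 for every root.
Set 1 + (-1.381) z + (0.946) z^2 = 0, i.e. a z^2 + b z + c = 0 with a = 0.946, b = -1.381, c = 1.
Discriminant D = b^2 - 4ac = (-1.381)^2 - 4*(0.946)*1 = 1.907161 - (3.784) = -1.876839.
D < 0, so the roots are the complex-conjugate pair z = (-b +/- i sqrt(-D)) / (2a) = 0.7299 +/- 0.7241i.
For a conjugate pair |z|^2 = z * conj(z) = (product of roots) = c/a = 1/(0.946) = 1.057082, so |z| = sqrt(1.057082) = 1.0281 for both roots.
Moduli of all roots: 1.0281, 1.0281.
All moduli strictly greater than 1? Yes.
Verdict: Invertible.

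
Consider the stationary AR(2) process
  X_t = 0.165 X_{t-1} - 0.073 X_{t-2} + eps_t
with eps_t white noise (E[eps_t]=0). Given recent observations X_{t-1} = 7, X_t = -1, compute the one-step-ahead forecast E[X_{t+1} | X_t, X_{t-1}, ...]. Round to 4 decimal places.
E[X_{t+1} \mid \mathcal F_t] = -0.6760

For an AR(p) model X_t = c + sum_i phi_i X_{t-i} + eps_t, the
one-step-ahead conditional mean is
  E[X_{t+1} | X_t, ...] = c + sum_i phi_i X_{t+1-i}.
Substitute known values:
  E[X_{t+1} | ...] = (0.165) * (-1) + (-0.073) * (7)
                   = -0.6760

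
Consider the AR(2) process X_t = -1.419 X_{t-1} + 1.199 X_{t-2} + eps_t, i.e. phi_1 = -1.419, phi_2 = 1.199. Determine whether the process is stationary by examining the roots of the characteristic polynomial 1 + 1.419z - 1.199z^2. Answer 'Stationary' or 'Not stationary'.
\text{Not stationary}

The AR(p) characteristic polynomial is P(z) = 1 + 1.419z - 1.199z^2.
Stationarity requires all roots to lie outside the unit circle, i.e. |z| > 1 for every root.
Set 1 + (1.419) z + (-1.199) z^2 = 0, i.e. a z^2 + b z + c = 0 with a = -1.199, b = 1.419, c = 1.
Discriminant D = b^2 - 4ac = (1.419)^2 - 4*(-1.199)*1 = 2.013561 - (-4.796) = 6.809561.
D >= 0, so the roots are real: z = (-b +/- sqrt(D)) / (2a) = (-1.419 +/- 2.609514) / (-2.398).
  z_1 = (-1.419 + 2.609514) / (-2.398) = -0.4965,   |z_1| = 0.4965.
  z_2 = (-1.419 - 2.609514) / (-2.398) = 1.6799,   |z_2| = 1.6799.
Moduli of all roots: 0.4965, 1.6799.
All moduli strictly greater than 1? No.
Verdict: Not stationary.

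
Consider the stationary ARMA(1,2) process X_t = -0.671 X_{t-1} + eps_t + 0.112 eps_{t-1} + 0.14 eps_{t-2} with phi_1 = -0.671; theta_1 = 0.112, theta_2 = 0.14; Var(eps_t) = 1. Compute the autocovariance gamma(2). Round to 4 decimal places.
\gamma(2) = 0.9256

Multiply the model equation by X_{t-k} and take expectations. With theta_0 = psi_0 = 1 and psi_j the MA(infinity) weights, this gives
  gamma(k) - sum_i phi_i gamma(k-i) = c_k,
  c_k = sigma^2 * sum_{j=k..q} theta_j psi_{j-k}   (c_k = 0 for k > q),
using gamma(-m) = gamma(m).
psi-weights needed (psi_j = theta_j + sum_i phi_i psi_{j-i}):
  psi_1 = theta_1 + phi_1 = 0.112 + (-0.671) = -0.559
  psi_2 = theta_2 + phi_1 psi_1 = 0.14 + (-0.671)(-0.559) = 0.515089
Right-hand sides:
  c_0 = sigma^2 (1 + theta_1 psi_1 + theta_2 psi_2) = 1 * (1 + (0.112)(-0.559) + (0.14)(0.515089)) = 1 * 1.009504 = 1.009504
  c_1 = sigma^2 (theta_1 + theta_2 psi_1) = 1 * (0.112 + (0.14)(-0.559)) = 0.03374
  c_2 = sigma^2 theta_2 = 1 * (0.14) = 0.14
Equations for k = 0 and k = 1 (AR order 1):
  gamma(0) = phi_1 gamma(1) + c_0
  gamma(1) = phi_1 gamma(0) + c_1
Substituting the second into the first: gamma(0) (1 - phi_1^2) = c_0 + phi_1 c_1, so
  gamma(0) = (c_0 + phi_1 c_1) / (1 - phi_1^2) = (1.009504 + (-0.671)(0.03374)) / (1 - (-0.671)^2) = 0.986865 / 0.549759 = 1.795086.
  gamma(1) = phi_1 gamma(0) + c_1 = (-0.671)(1.795086) + (0.03374) = -1.170763.
For k = 2: gamma(2) = phi_1 gamma(1) + c_2
  = (-0.671)(-1.170763) + (0.14) = 0.925582.
Therefore gamma(2) = 0.9256 (to 4 decimal places).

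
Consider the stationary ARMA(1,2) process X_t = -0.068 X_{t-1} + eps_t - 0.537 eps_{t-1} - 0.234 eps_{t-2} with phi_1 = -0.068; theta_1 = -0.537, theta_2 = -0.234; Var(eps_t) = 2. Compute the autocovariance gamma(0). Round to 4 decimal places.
\gamma(0) = 2.8068

Multiply the model equation by X_{t-k} and take expectations. With theta_0 = psi_0 = 1 and psi_j the MA(infinity) weights, this gives
  gamma(k) - sum_i phi_i gamma(k-i) = c_k,
  c_k = sigma^2 * sum_{j=k..q} theta_j psi_{j-k}   (c_k = 0 for k > q),
using gamma(-m) = gamma(m).
psi-weights needed (psi_j = theta_j + sum_i phi_i psi_{j-i}):
  psi_1 = theta_1 + phi_1 = -0.537 + (-0.068) = -0.605
  psi_2 = theta_2 + phi_1 psi_1 = -0.234 + (-0.068)(-0.605) = -0.19286
Right-hand sides:
  c_0 = sigma^2 (1 + theta_1 psi_1 + theta_2 psi_2) = 2 * (1 + (-0.537)(-0.605) + (-0.234)(-0.19286)) = 2 * 1.370014 = 2.740028
  c_1 = sigma^2 (theta_1 + theta_2 psi_1) = 2 * (-0.537 + (-0.234)(-0.605)) = -0.79086
  c_2 = sigma^2 theta_2 = 2 * (-0.234) = -0.468
Equations for k = 0 and k = 1 (AR order 1):
  gamma(0) = phi_1 gamma(1) + c_0
  gamma(1) = phi_1 gamma(0) + c_1
Substituting the second into the first: gamma(0) (1 - phi_1^2) = c_0 + phi_1 c_1, so
  gamma(0) = (c_0 + phi_1 c_1) / (1 - phi_1^2) = (2.740028 + (-0.068)(-0.79086)) / (1 - (-0.068)^2) = 2.793807 / 0.995376 = 2.806786.
Therefore gamma(0) = 2.8068 (to 4 decimal places).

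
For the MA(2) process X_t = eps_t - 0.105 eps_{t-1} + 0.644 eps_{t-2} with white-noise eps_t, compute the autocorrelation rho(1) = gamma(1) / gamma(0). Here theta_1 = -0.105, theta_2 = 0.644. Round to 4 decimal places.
\rho(1) = -0.1211

For an MA(q) process with theta_0 = 1, the autocovariance is
  gamma(k) = sigma^2 * sum_{i=0..q-k} theta_i * theta_{i+k},
and rho(k) = gamma(k) / gamma(0). Sigma^2 cancels.
  numerator   = (1)*(-0.105) + (-0.105)*(0.644) = -0.17262.
  denominator = (1)^2 + (-0.105)^2 + (0.644)^2 = 1.425761.
  rho(1) = -0.17262 / 1.425761 = -0.1211.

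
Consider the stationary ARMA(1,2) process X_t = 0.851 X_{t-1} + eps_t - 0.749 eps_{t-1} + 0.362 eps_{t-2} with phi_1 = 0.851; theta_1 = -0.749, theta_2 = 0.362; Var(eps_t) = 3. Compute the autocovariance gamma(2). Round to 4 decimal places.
\gamma(2) = 3.0500

Multiply the model equation by X_{t-k} and take expectations. With theta_0 = psi_0 = 1 and psi_j the MA(infinity) weights, this gives
  gamma(k) - sum_i phi_i gamma(k-i) = c_k,
  c_k = sigma^2 * sum_{j=k..q} theta_j psi_{j-k}   (c_k = 0 for k > q),
using gamma(-m) = gamma(m).
psi-weights needed (psi_j = theta_j + sum_i phi_i psi_{j-i}):
  psi_1 = theta_1 + phi_1 = -0.749 + (0.851) = 0.102
  psi_2 = theta_2 + phi_1 psi_1 = 0.362 + (0.851)(0.102) = 0.448802
Right-hand sides:
  c_0 = sigma^2 (1 + theta_1 psi_1 + theta_2 psi_2) = 3 * (1 + (-0.749)(0.102) + (0.362)(0.448802)) = 3 * 1.086068 = 3.258205
  c_1 = sigma^2 (theta_1 + theta_2 psi_1) = 3 * (-0.749 + (0.362)(0.102)) = -2.136228
  c_2 = sigma^2 theta_2 = 3 * (0.362) = 1.086
Equations for k = 0 and k = 1 (AR order 1):
  gamma(0) = phi_1 gamma(1) + c_0
  gamma(1) = phi_1 gamma(0) + c_1
Substituting the second into the first: gamma(0) (1 - phi_1^2) = c_0 + phi_1 c_1, so
  gamma(0) = (c_0 + phi_1 c_1) / (1 - phi_1^2) = (3.258205 + (0.851)(-2.136228)) / (1 - (0.851)^2) = 1.440275 / 0.275799 = 5.222191.
  gamma(1) = phi_1 gamma(0) + c_1 = (0.851)(5.222191) + (-2.136228) = 2.307856.
For k = 2: gamma(2) = phi_1 gamma(1) + c_2
  = (0.851)(2.307856) + (1.086) = 3.049986.
Therefore gamma(2) = 3.0500 (to 4 decimal places).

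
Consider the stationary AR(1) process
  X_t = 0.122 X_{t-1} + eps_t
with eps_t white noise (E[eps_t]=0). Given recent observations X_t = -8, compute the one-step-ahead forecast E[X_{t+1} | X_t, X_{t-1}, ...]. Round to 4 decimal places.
E[X_{t+1} \mid \mathcal F_t] = -0.9760

For an AR(p) model X_t = c + sum_i phi_i X_{t-i} + eps_t, the
one-step-ahead conditional mean is
  E[X_{t+1} | X_t, ...] = c + sum_i phi_i X_{t+1-i}.
Substitute known values:
  E[X_{t+1} | ...] = (0.122) * (-8)
                   = -0.9760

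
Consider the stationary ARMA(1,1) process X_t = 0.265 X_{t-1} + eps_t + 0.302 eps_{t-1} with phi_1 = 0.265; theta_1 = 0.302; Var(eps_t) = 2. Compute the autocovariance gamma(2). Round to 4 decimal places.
\gamma(2) = 0.3491

Multiply the model equation by X_{t-k} and take expectations. With theta_0 = psi_0 = 1 and psi_j the MA(infinity) weights, this gives
  gamma(k) - sum_i phi_i gamma(k-i) = c_k,
  c_k = sigma^2 * sum_{j=k..q} theta_j psi_{j-k}   (c_k = 0 for k > q),
using gamma(-m) = gamma(m).
psi-weights needed (psi_j = theta_j + sum_i phi_i psi_{j-i}):
  psi_1 = theta_1 + phi_1 = 0.302 + (0.265) = 0.567
Right-hand sides:
  c_0 = sigma^2 (1 + theta_1 psi_1) = 2 * (1 + (0.302)(0.567)) = 2 * 1.171234 = 2.342468
  c_1 = sigma^2 theta_1 = 2 * (0.302) = 0.604
  c_2 = 0
Equations for k = 0 and k = 1 (AR order 1):
  gamma(0) = phi_1 gamma(1) + c_0
  gamma(1) = phi_1 gamma(0) + c_1
Substituting the second into the first: gamma(0) (1 - phi_1^2) = c_0 + phi_1 c_1, so
  gamma(0) = (c_0 + phi_1 c_1) / (1 - phi_1^2) = (2.342468 + (0.265)(0.604)) / (1 - (0.265)^2) = 2.502528 / 0.929775 = 2.691542.
  gamma(1) = phi_1 gamma(0) + c_1 = (0.265)(2.691542) + (0.604) = 1.317258.
For k = 2 (> q): gamma(2) = phi_1 gamma(1) = (0.265)(1.317258) = 0.349074.
Therefore gamma(2) = 0.3491 (to 4 decimal places).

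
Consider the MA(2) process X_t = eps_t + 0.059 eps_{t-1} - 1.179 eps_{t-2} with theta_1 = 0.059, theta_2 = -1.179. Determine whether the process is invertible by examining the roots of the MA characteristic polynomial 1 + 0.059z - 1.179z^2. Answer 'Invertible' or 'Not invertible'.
\text{Not invertible}

The MA(q) characteristic polynomial is P(z) = 1 + 0.059z - 1.179z^2.
Invertibility requires all roots to lie outside the unit circle, i.e. |z| > 1 for every root.
Set 1 + (0.059) z + (-1.179) z^2 = 0, i.e. a z^2 + b z + c = 0 with a = -1.179, b = 0.059, c = 1.
Discriminant D = b^2 - 4ac = (0.059)^2 - 4*(-1.179)*1 = 0.003481 - (-4.716) = 4.719481.
D >= 0, so the roots are real: z = (-b +/- sqrt(D)) / (2a) = (-0.059 +/- 2.172437) / (-2.358).
  z_1 = (-0.059 + 2.172437) / (-2.358) = -0.8963,   |z_1| = 0.8963.
  z_2 = (-0.059 - 2.172437) / (-2.358) = 0.9463,   |z_2| = 0.9463.
Moduli of all roots: 0.8963, 0.9463.
All moduli strictly greater than 1? No.
Verdict: Not invertible.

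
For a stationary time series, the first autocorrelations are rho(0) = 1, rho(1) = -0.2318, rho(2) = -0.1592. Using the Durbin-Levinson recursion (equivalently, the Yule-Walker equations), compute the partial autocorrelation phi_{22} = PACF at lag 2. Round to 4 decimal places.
\phi_{22} = -0.2250

The PACF at lag k is phi_{kk}, the last component of the solution
to the Yule-Walker system G_k phi = r_k where
  (G_k)_{ij} = rho(|i - j|), (r_k)_i = rho(i), i,j = 1..k.
Equivalently, Durbin-Levinson gives phi_{kk} iteratively:
  phi_{11} = rho(1)
  phi_{kk} = [rho(k) - sum_{j=1..k-1} phi_{k-1,j} rho(k-j)]
            / [1 - sum_{j=1..k-1} phi_{k-1,j} rho(j)],
  phi_{k,j} = phi_{k-1,j} - phi_{kk} phi_{k-1,k-j},  j = 1..k-1.
Step k = 1:
  phi_11 = rho(1) = -0.2318.
Step k = 2:
  phi_22 = [rho(2) - phi_11 rho(1)] / [1 - phi_11 rho(1)] = [-0.1592 - (-0.2318)(-0.2318)] / [1 - (-0.2318)(-0.2318)]
         = -0.21293124 / 0.94626876 = -0.225.
Therefore phi_{22} = -0.2250.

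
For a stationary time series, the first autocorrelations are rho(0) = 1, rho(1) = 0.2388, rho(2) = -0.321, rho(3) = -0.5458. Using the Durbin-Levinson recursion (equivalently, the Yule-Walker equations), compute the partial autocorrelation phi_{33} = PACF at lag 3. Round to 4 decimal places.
\phi_{33} = -0.4330

The PACF at lag k is phi_{kk}, the last component of the solution
to the Yule-Walker system G_k phi = r_k where
  (G_k)_{ij} = rho(|i - j|), (r_k)_i = rho(i), i,j = 1..k.
Equivalently, Durbin-Levinson gives phi_{kk} iteratively:
  phi_{11} = rho(1)
  phi_{kk} = [rho(k) - sum_{j=1..k-1} phi_{k-1,j} rho(k-j)]
            / [1 - sum_{j=1..k-1} phi_{k-1,j} rho(j)],
  phi_{k,j} = phi_{k-1,j} - phi_{kk} phi_{k-1,k-j},  j = 1..k-1.
Step k = 1:
  phi_11 = rho(1) = 0.2388.
Step k = 2:
  phi_22 = [rho(2) - phi_11 rho(1)] / [1 - phi_11 rho(1)] = [-0.321 - (0.2388)(0.2388)] / [1 - (0.2388)(0.2388)]
         = -0.37802544 / 0.94297456 = -0.400886.
  Update: phi_21 = phi_11 - phi_22 phi_11 = 0.2388 - (-0.400886)(0.2388) = 0.334532.
Step k = 3:
  phi_33 = [rho(3) - phi_21 rho(2) - phi_22 rho(1)] / [1 - phi_21 rho(1) - phi_22 rho(2)]
    numerator   = -0.5458 - (0.334532)(-0.321) - (-0.400886)(0.2388) = -0.34268374
    denominator = 1 - (0.334532)(0.2388) - (-0.400886)(-0.321) = 0.7914294
  phi_33 = -0.34268374 / 0.7914294 = -0.433.
Therefore phi_{33} = -0.4330.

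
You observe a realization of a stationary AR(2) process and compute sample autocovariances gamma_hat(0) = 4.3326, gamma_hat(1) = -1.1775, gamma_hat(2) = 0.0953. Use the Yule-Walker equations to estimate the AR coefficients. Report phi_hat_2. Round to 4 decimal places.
\hat\phi_{2} = -0.0560

The Yule-Walker equations for an AR(p) process read, in matrix form,
  Gamma_p phi = r_p,   with   (Gamma_p)_{ij} = gamma(|i - j|),
                       (r_p)_i = gamma(i),   i,j = 1..p.
Substitute the sample gammas (Toeplitz matrix and right-hand side of size 2):
  Gamma_p = [[4.3326, -1.1775], [-1.1775, 4.3326]]
  r_p     = [-1.1775, 0.0953]
Written out:
  4.3326 phi_1 - 1.1775 phi_2 = -1.1775
  -1.1775 phi_1 + 4.3326 phi_2 = 0.0953
Solve by Cramer's rule:
  det = gamma(0)^2 - gamma(1)^2 = (4.3326)^2 - (-1.1775)^2 = 18.77142276 - 1.38650625 = 17.38491651
  phi_hat_1 = [gamma(1) gamma(0) - gamma(1) gamma(2)] / det = [(-1.1775)(4.3326) - (-1.1775)(0.0953)] / 17.38491651 = -4.98942075 / 17.38491651 = -0.287
  phi_hat_2 = [gamma(0) gamma(2) - gamma(1)^2] / det = [(4.3326)(0.0953) - (-1.1775)^2] / 17.38491651 = -0.97360947 / 17.38491651 = -0.056
So phi_hat = [-0.2870, -0.0560].
Therefore phi_hat_2 = -0.0560.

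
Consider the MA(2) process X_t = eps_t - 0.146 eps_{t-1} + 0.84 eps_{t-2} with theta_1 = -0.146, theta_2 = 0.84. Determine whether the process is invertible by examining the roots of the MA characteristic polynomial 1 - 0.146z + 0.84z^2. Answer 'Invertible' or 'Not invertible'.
\text{Invertible}

The MA(q) characteristic polynomial is P(z) = 1 - 0.146z + 0.84z^2.
Invertibility requires all roots to lie outside the unit circle, i.e. |z| > 1 for every root.
Set 1 + (-0.146) z + (0.84) z^2 = 0, i.e. a z^2 + b z + c = 0 with a = 0.84, b = -0.146, c = 1.
Discriminant D = b^2 - 4ac = (-0.146)^2 - 4*(0.84)*1 = 0.021316 - (3.36) = -3.338684.
D < 0, so the roots are the complex-conjugate pair z = (-b +/- i sqrt(-D)) / (2a) = 0.0869 +/- 1.0876i.
For a conjugate pair |z|^2 = z * conj(z) = (product of roots) = c/a = 1/(0.84) = 1.190476, so |z| = sqrt(1.190476) = 1.0911 for both roots.
Moduli of all roots: 1.0911, 1.0911.
All moduli strictly greater than 1? Yes.
Verdict: Invertible.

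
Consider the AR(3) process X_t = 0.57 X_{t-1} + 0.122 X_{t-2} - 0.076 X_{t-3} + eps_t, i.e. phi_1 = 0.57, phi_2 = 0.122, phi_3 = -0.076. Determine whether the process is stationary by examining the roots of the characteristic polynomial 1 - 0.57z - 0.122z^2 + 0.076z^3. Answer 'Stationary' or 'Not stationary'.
\text{Stationary}

The AR(p) characteristic polynomial is P(z) = 1 - 0.57z - 0.122z^2 + 0.076z^3.
Stationarity requires all roots to lie outside the unit circle, i.e. |z| > 1 for every root.
Degree 3: look for a simple real root z0 first, then factor out (1 - z/z0) and solve the remaining quadratic.
Testing z0 = 2.5: P(2.5) = 1 + (-0.57)(2.5) + (-0.122)(2.5)^2 + (0.076)(2.5)^3
  = 1 + (-1.425) + (-0.7625) + (1.1875) = 0.  So z_0 = 2.5 is a root, |z_0| = 2.5.
Divide out the factor (1 - 0.4 z) = (1 - z/z0) (since 1/z0 = 0.4):
  P(z) = (1 - 0.4 z)(1 + (-0.17) z + (-0.19) z^2)
  [check: z-coef -0.17 - (0.4) = -0.57; z^2-coef -0.19 - (0.4)(-0.17) = -0.122; z^3-coef -(0.4)(-0.19) = 0.076.]
Remaining roots from the quadratic factor 1 + (-0.17) z + (-0.19) z^2:
  Set 1 + (-0.17) z + (-0.19) z^2 = 0, i.e. a z^2 + b z + c = 0 with a = -0.19, b = -0.17, c = 1.
  Discriminant D = b^2 - 4ac = (-0.17)^2 - 4*(-0.19)*1 = 0.0289 - (-0.76) = 0.7889.
  D >= 0, so the roots are real: z = (-b +/- sqrt(D)) / (2a) = (0.17 +/- 0.8882) / (-0.38).
    z_1 = (0.17 + 0.8882) / (-0.38) = -2.7847,   |z_1| = 2.7847.
    z_2 = (0.17 - 0.8882) / (-0.38) = 1.89,   |z_2| = 1.89.
Moduli of all roots: 2.5000, 2.7847, 1.8900.
All moduli strictly greater than 1? Yes.
Verdict: Stationary.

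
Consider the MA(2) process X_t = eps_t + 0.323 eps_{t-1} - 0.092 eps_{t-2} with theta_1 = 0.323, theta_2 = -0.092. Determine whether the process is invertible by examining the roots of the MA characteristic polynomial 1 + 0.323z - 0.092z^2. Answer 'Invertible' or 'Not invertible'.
\text{Invertible}

The MA(q) characteristic polynomial is P(z) = 1 + 0.323z - 0.092z^2.
Invertibility requires all roots to lie outside the unit circle, i.e. |z| > 1 for every root.
Set 1 + (0.323) z + (-0.092) z^2 = 0, i.e. a z^2 + b z + c = 0 with a = -0.092, b = 0.323, c = 1.
Discriminant D = b^2 - 4ac = (0.323)^2 - 4*(-0.092)*1 = 0.104329 - (-0.368) = 0.472329.
D >= 0, so the roots are real: z = (-b +/- sqrt(D)) / (2a) = (-0.323 +/- 0.687262) / (-0.184).
  z_1 = (-0.323 + 0.687262) / (-0.184) = -1.9797,   |z_1| = 1.9797.
  z_2 = (-0.323 - 0.687262) / (-0.184) = 5.4906,   |z_2| = 5.4906.
Moduli of all roots: 1.9797, 5.4906.
All moduli strictly greater than 1? Yes.
Verdict: Invertible.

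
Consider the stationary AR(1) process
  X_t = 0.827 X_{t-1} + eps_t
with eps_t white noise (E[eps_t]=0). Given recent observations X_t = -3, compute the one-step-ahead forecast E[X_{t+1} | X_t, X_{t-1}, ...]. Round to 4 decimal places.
E[X_{t+1} \mid \mathcal F_t] = -2.4810

For an AR(p) model X_t = c + sum_i phi_i X_{t-i} + eps_t, the
one-step-ahead conditional mean is
  E[X_{t+1} | X_t, ...] = c + sum_i phi_i X_{t+1-i}.
Substitute known values:
  E[X_{t+1} | ...] = (0.827) * (-3)
                   = -2.4810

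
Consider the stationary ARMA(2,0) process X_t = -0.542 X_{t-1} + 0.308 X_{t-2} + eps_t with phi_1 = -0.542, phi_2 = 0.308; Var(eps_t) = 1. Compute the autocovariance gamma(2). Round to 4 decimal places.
\gamma(2) = 2.0937

Multiply the model equation by X_{t-k} and take expectations. With theta_0 = psi_0 = 1 and psi_j the MA(infinity) weights, this gives
  gamma(k) - sum_i phi_i gamma(k-i) = c_k,
  c_k = sigma^2 * sum_{j=k..q} theta_j psi_{j-k}   (c_k = 0 for k > q),
using gamma(-m) = gamma(m).
Pure AR (q = 0): c_0 = sigma^2 = 1, c_k = 0 for k >= 1.
Equations for k = 0, 1, 2 (AR order 2, c_2 = 0):
  (E0) gamma(0) = phi_1 gamma(1) + phi_2 gamma(2) + c_0
  (E1) gamma(1) = phi_1 gamma(0) + phi_2 gamma(1) + c_1
  (E2) gamma(2) = phi_1 gamma(1) + phi_2 gamma(0)
From (E1): gamma(1) = A gamma(0) + B with
  A = phi_1 / (1 - phi_2) = -0.542 / 0.692 = -0.783237,   B = c_1 / (1 - phi_2) = 0 / 0.692 = 0.
Insert (E2) into (E0): gamma(0) (1 - phi_2^2) = phi_1 (1 + phi_2) gamma(1) + c_0.
  phi_1 (1 + phi_2) = (-0.542)(1.308) = -0.708936,   1 - phi_2^2 = 0.905136.
Replace gamma(1) by A gamma(0) + B and collect gamma(0):
  gamma(0) [0.905136 - (-0.708936)(-0.783237)] = c_0 = 1
  gamma(0) * 0.349871 = 1
  gamma(0) = 1 / 0.349871 = 2.858196.
  gamma(1) = A gamma(0) = (-0.783237)(2.858196) = -2.238644.
  gamma(2) = phi_1 gamma(1) + phi_2 gamma(0) = (-0.542)(-2.238644) + (0.308)(2.858196) = 2.09367.
Therefore gamma(2) = 2.0937 (to 4 decimal places).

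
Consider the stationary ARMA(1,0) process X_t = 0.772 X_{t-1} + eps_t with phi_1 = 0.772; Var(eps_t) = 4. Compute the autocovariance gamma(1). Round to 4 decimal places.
\gamma(1) = 7.6433

Multiply the model equation by X_{t-k} and take expectations. With theta_0 = psi_0 = 1 and psi_j the MA(infinity) weights, this gives
  gamma(k) - sum_i phi_i gamma(k-i) = c_k,
  c_k = sigma^2 * sum_{j=k..q} theta_j psi_{j-k}   (c_k = 0 for k > q),
using gamma(-m) = gamma(m).
Pure AR (q = 0): c_0 = sigma^2 = 4, c_k = 0 for k >= 1.
Equations for k = 0 and k = 1 (AR order 1):
  gamma(0) = phi_1 gamma(1) + c_0
  gamma(1) = phi_1 gamma(0) + c_1
Substituting the second into the first: gamma(0) (1 - phi_1^2) = c_0 + phi_1 c_1, so
  gamma(0) = c_0 / (1 - phi_1^2) = 4 / (1 - (0.772)^2) = 4 / 0.404016 = 9.900598.
  gamma(1) = phi_1 gamma(0) = (0.772)(9.900598) = 7.643262.
Therefore gamma(1) = 7.6433 (to 4 decimal places).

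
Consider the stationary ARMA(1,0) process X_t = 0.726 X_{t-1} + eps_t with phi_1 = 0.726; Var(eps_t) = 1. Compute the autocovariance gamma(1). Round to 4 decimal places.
\gamma(1) = 1.5351

Multiply the model equation by X_{t-k} and take expectations. With theta_0 = psi_0 = 1 and psi_j the MA(infinity) weights, this gives
  gamma(k) - sum_i phi_i gamma(k-i) = c_k,
  c_k = sigma^2 * sum_{j=k..q} theta_j psi_{j-k}   (c_k = 0 for k > q),
using gamma(-m) = gamma(m).
Pure AR (q = 0): c_0 = sigma^2 = 1, c_k = 0 for k >= 1.
Equations for k = 0 and k = 1 (AR order 1):
  gamma(0) = phi_1 gamma(1) + c_0
  gamma(1) = phi_1 gamma(0) + c_1
Substituting the second into the first: gamma(0) (1 - phi_1^2) = c_0 + phi_1 c_1, so
  gamma(0) = c_0 / (1 - phi_1^2) = 1 / (1 - (0.726)^2) = 1 / 0.472924 = 2.114505.
  gamma(1) = phi_1 gamma(0) = (0.726)(2.114505) = 1.53513.
Therefore gamma(1) = 1.5351 (to 4 decimal places).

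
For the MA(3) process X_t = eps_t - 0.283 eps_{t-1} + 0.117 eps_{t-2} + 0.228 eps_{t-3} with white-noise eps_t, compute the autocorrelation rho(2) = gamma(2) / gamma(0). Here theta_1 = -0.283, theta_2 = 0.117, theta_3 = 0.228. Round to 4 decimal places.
\rho(2) = 0.0458

For an MA(q) process with theta_0 = 1, the autocovariance is
  gamma(k) = sigma^2 * sum_{i=0..q-k} theta_i * theta_{i+k},
and rho(k) = gamma(k) / gamma(0). Sigma^2 cancels.
  numerator   = (1)*(0.117) + (-0.283)*(0.228) = 0.052476.
  denominator = (1)^2 + (-0.283)^2 + (0.117)^2 + (0.228)^2 = 1.145762.
  rho(2) = 0.052476 / 1.145762 = 0.0458.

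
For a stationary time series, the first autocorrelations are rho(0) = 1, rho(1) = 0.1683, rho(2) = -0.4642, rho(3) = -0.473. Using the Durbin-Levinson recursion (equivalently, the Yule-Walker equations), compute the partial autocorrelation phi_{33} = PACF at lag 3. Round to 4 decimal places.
\phi_{33} = -0.3739

The PACF at lag k is phi_{kk}, the last component of the solution
to the Yule-Walker system G_k phi = r_k where
  (G_k)_{ij} = rho(|i - j|), (r_k)_i = rho(i), i,j = 1..k.
Equivalently, Durbin-Levinson gives phi_{kk} iteratively:
  phi_{11} = rho(1)
  phi_{kk} = [rho(k) - sum_{j=1..k-1} phi_{k-1,j} rho(k-j)]
            / [1 - sum_{j=1..k-1} phi_{k-1,j} rho(j)],
  phi_{k,j} = phi_{k-1,j} - phi_{kk} phi_{k-1,k-j},  j = 1..k-1.
Step k = 1:
  phi_11 = rho(1) = 0.1683.
Step k = 2:
  phi_22 = [rho(2) - phi_11 rho(1)] / [1 - phi_11 rho(1)] = [-0.4642 - (0.1683)(0.1683)] / [1 - (0.1683)(0.1683)]
         = -0.49252489 / 0.97167511 = -0.506882.
  Update: phi_21 = phi_11 - phi_22 phi_11 = 0.1683 - (-0.506882)(0.1683) = 0.253608.
Step k = 3:
  phi_33 = [rho(3) - phi_21 rho(2) - phi_22 rho(1)] / [1 - phi_21 rho(1) - phi_22 rho(2)]
    numerator   = -0.473 - (0.253608)(-0.4642) - (-0.506882)(0.1683) = -0.26996675
    denominator = 1 - (0.253608)(0.1683) - (-0.506882)(-0.4642) = 0.72202297
  phi_33 = -0.26996675 / 0.72202297 = -0.3739.
Therefore phi_{33} = -0.3739.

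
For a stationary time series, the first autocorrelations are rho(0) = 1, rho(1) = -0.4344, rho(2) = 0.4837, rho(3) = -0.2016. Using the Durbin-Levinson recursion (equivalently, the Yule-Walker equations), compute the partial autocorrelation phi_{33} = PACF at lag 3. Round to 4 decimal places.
\phi_{33} = 0.1279

The PACF at lag k is phi_{kk}, the last component of the solution
to the Yule-Walker system G_k phi = r_k where
  (G_k)_{ij} = rho(|i - j|), (r_k)_i = rho(i), i,j = 1..k.
Equivalently, Durbin-Levinson gives phi_{kk} iteratively:
  phi_{11} = rho(1)
  phi_{kk} = [rho(k) - sum_{j=1..k-1} phi_{k-1,j} rho(k-j)]
            / [1 - sum_{j=1..k-1} phi_{k-1,j} rho(j)],
  phi_{k,j} = phi_{k-1,j} - phi_{kk} phi_{k-1,k-j},  j = 1..k-1.
Step k = 1:
  phi_11 = rho(1) = -0.4344.
Step k = 2:
  phi_22 = [rho(2) - phi_11 rho(1)] / [1 - phi_11 rho(1)] = [0.4837 - (-0.4344)(-0.4344)] / [1 - (-0.4344)(-0.4344)]
         = 0.29499664 / 0.81129664 = 0.363611.
  Update: phi_21 = phi_11 - phi_22 phi_11 = -0.4344 - (0.363611)(-0.4344) = -0.276447.
Step k = 3:
  phi_33 = [rho(3) - phi_21 rho(2) - phi_22 rho(1)] / [1 - phi_21 rho(1) - phi_22 rho(2)]
    numerator   = -0.2016 - (-0.276447)(0.4837) - (0.363611)(-0.4344) = 0.09007029
    denominator = 1 - (-0.276447)(-0.4344) - (0.363611)(0.4837) = 0.70403252
  phi_33 = 0.09007029 / 0.70403252 = 0.1279.
Therefore phi_{33} = 0.1279.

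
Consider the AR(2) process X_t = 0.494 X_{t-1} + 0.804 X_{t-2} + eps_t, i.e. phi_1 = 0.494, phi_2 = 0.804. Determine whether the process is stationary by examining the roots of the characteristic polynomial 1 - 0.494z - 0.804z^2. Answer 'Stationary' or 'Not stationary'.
\text{Not stationary}

The AR(p) characteristic polynomial is P(z) = 1 - 0.494z - 0.804z^2.
Stationarity requires all roots to lie outside the unit circle, i.e. |z| > 1 for every root.
Set 1 + (-0.494) z + (-0.804) z^2 = 0, i.e. a z^2 + b z + c = 0 with a = -0.804, b = -0.494, c = 1.
Discriminant D = b^2 - 4ac = (-0.494)^2 - 4*(-0.804)*1 = 0.244036 - (-3.216) = 3.460036.
D >= 0, so the roots are real: z = (-b +/- sqrt(D)) / (2a) = (0.494 +/- 1.860117) / (-1.608).
  z_1 = (0.494 + 1.860117) / (-1.608) = -1.464,   |z_1| = 1.464.
  z_2 = (0.494 - 1.860117) / (-1.608) = 0.8496,   |z_2| = 0.8496.
Moduli of all roots: 1.4640, 0.8496.
All moduli strictly greater than 1? No.
Verdict: Not stationary.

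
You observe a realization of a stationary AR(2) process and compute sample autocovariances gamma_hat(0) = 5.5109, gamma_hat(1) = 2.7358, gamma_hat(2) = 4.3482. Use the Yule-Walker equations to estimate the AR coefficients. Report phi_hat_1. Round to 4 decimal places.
\hat\phi_{1} = 0.1390

The Yule-Walker equations for an AR(p) process read, in matrix form,
  Gamma_p phi = r_p,   with   (Gamma_p)_{ij} = gamma(|i - j|),
                       (r_p)_i = gamma(i),   i,j = 1..p.
Substitute the sample gammas (Toeplitz matrix and right-hand side of size 2):
  Gamma_p = [[5.5109, 2.7358], [2.7358, 5.5109]]
  r_p     = [2.7358, 4.3482]
Written out:
  5.5109 phi_1 + 2.7358 phi_2 = 2.7358
  2.7358 phi_1 + 5.5109 phi_2 = 4.3482
Solve by Cramer's rule:
  det = gamma(0)^2 - gamma(1)^2 = (5.5109)^2 - (2.7358)^2 = 30.37001881 - 7.48460164 = 22.88541717
  phi_hat_1 = [gamma(1) gamma(0) - gamma(1) gamma(2)] / det = [(2.7358)(5.5109) - (2.7358)(4.3482)] / 22.88541717 = 3.18091466 / 22.88541717 = 0.139
  phi_hat_2 = [gamma(0) gamma(2) - gamma(1)^2] / det = [(5.5109)(4.3482) - (2.7358)^2] / 22.88541717 = 16.47789374 / 22.88541717 = 0.72
So phi_hat = [0.1390, 0.7200].
Therefore phi_hat_1 = 0.1390.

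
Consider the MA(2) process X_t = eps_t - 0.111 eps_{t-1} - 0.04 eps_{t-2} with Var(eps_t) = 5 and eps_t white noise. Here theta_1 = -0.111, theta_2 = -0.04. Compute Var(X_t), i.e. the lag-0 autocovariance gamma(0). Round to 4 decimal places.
\gamma(0) = 5.0696

For an MA(q) process X_t = eps_t + sum_i theta_i eps_{t-i} with
Var(eps_t) = sigma^2, the variance is
  gamma(0) = sigma^2 * (1 + sum_i theta_i^2).
  sum_i theta_i^2 = (-0.111)^2 + (-0.04)^2 = 0.012321 + 0.0016 = 0.013921.
  gamma(0) = 5 * (1 + 0.013921) = 5 * 1.013921 = 5.069605, which rounds to 5.0696.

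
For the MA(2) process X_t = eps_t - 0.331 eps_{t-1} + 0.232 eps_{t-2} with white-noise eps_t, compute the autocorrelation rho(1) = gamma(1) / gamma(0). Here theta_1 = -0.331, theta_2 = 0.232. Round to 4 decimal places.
\rho(1) = -0.3505

For an MA(q) process with theta_0 = 1, the autocovariance is
  gamma(k) = sigma^2 * sum_{i=0..q-k} theta_i * theta_{i+k},
and rho(k) = gamma(k) / gamma(0). Sigma^2 cancels.
  numerator   = (1)*(-0.331) + (-0.331)*(0.232) = -0.407792.
  denominator = (1)^2 + (-0.331)^2 + (0.232)^2 = 1.163385.
  rho(1) = -0.407792 / 1.163385 = -0.3505.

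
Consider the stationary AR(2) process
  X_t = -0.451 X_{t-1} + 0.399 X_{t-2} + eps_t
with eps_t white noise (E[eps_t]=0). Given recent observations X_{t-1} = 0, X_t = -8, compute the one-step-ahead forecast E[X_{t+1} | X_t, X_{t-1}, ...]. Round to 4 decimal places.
E[X_{t+1} \mid \mathcal F_t] = 3.6080

For an AR(p) model X_t = c + sum_i phi_i X_{t-i} + eps_t, the
one-step-ahead conditional mean is
  E[X_{t+1} | X_t, ...] = c + sum_i phi_i X_{t+1-i}.
Substitute known values:
  E[X_{t+1} | ...] = (-0.451) * (-8) + (0.399) * (0)
                   = 3.6080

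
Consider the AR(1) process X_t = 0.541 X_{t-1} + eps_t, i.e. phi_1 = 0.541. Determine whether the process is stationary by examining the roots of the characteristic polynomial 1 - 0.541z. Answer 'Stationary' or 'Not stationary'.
\text{Stationary}

The AR(p) characteristic polynomial is P(z) = 1 - 0.541z.
Stationarity requires all roots to lie outside the unit circle, i.e. |z| > 1 for every root.
This is linear in z: 1 + (-0.541) z = 0  =>  z = -1/(-0.541) = 1.848429,  |z| = 1.848429.
Moduli of all roots: 1.8484.
All moduli strictly greater than 1? Yes.
Verdict: Stationary.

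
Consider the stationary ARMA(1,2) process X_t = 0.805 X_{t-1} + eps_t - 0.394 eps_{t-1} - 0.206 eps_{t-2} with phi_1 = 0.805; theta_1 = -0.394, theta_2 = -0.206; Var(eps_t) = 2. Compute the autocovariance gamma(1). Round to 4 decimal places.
\gamma(1) = 0.9959

Multiply the model equation by X_{t-k} and take expectations. With theta_0 = psi_0 = 1 and psi_j the MA(infinity) weights, this gives
  gamma(k) - sum_i phi_i gamma(k-i) = c_k,
  c_k = sigma^2 * sum_{j=k..q} theta_j psi_{j-k}   (c_k = 0 for k > q),
using gamma(-m) = gamma(m).
psi-weights needed (psi_j = theta_j + sum_i phi_i psi_{j-i}):
  psi_1 = theta_1 + phi_1 = -0.394 + (0.805) = 0.411
  psi_2 = theta_2 + phi_1 psi_1 = -0.206 + (0.805)(0.411) = 0.124855
Right-hand sides:
  c_0 = sigma^2 (1 + theta_1 psi_1 + theta_2 psi_2) = 2 * (1 + (-0.394)(0.411) + (-0.206)(0.124855)) = 2 * 0.812346 = 1.624692
  c_1 = sigma^2 (theta_1 + theta_2 psi_1) = 2 * (-0.394 + (-0.206)(0.411)) = -0.957332
  c_2 = sigma^2 theta_2 = 2 * (-0.206) = -0.412
Equations for k = 0 and k = 1 (AR order 1):
  gamma(0) = phi_1 gamma(1) + c_0
  gamma(1) = phi_1 gamma(0) + c_1
Substituting the second into the first: gamma(0) (1 - phi_1^2) = c_0 + phi_1 c_1, so
  gamma(0) = (c_0 + phi_1 c_1) / (1 - phi_1^2) = (1.624692 + (0.805)(-0.957332)) / (1 - (0.805)^2) = 0.854039 / 0.351975 = 2.426421.
  gamma(1) = phi_1 gamma(0) + c_1 = (0.805)(2.426421) + (-0.957332) = 0.995937.
Therefore gamma(1) = 0.9959 (to 4 decimal places).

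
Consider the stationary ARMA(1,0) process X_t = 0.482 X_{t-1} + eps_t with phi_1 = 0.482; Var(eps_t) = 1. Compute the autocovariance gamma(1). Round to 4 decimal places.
\gamma(1) = 0.6279

Multiply the model equation by X_{t-k} and take expectations. With theta_0 = psi_0 = 1 and psi_j the MA(infinity) weights, this gives
  gamma(k) - sum_i phi_i gamma(k-i) = c_k,
  c_k = sigma^2 * sum_{j=k..q} theta_j psi_{j-k}   (c_k = 0 for k > q),
using gamma(-m) = gamma(m).
Pure AR (q = 0): c_0 = sigma^2 = 1, c_k = 0 for k >= 1.
Equations for k = 0 and k = 1 (AR order 1):
  gamma(0) = phi_1 gamma(1) + c_0
  gamma(1) = phi_1 gamma(0) + c_1
Substituting the second into the first: gamma(0) (1 - phi_1^2) = c_0 + phi_1 c_1, so
  gamma(0) = c_0 / (1 - phi_1^2) = 1 / (1 - (0.482)^2) = 1 / 0.767676 = 1.302633.
  gamma(1) = phi_1 gamma(0) = (0.482)(1.302633) = 0.627869.
Therefore gamma(1) = 0.6279 (to 4 decimal places).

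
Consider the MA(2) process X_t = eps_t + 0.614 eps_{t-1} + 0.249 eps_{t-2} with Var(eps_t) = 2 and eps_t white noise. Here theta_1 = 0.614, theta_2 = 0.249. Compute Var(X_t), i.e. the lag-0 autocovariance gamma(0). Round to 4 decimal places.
\gamma(0) = 2.8780

For an MA(q) process X_t = eps_t + sum_i theta_i eps_{t-i} with
Var(eps_t) = sigma^2, the variance is
  gamma(0) = sigma^2 * (1 + sum_i theta_i^2).
  sum_i theta_i^2 = (0.614)^2 + (0.249)^2 = 0.376996 + 0.062001 = 0.438997.
  gamma(0) = 2 * (1 + 0.438997) = 2 * 1.438997 = 2.877994, which rounds to 2.8780.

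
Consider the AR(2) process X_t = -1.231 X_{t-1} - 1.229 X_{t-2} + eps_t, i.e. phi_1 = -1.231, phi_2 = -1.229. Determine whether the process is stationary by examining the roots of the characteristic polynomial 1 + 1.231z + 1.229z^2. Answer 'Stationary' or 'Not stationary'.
\text{Not stationary}

The AR(p) characteristic polynomial is P(z) = 1 + 1.231z + 1.229z^2.
Stationarity requires all roots to lie outside the unit circle, i.e. |z| > 1 for every root.
Set 1 + (1.231) z + (1.229) z^2 = 0, i.e. a z^2 + b z + c = 0 with a = 1.229, b = 1.231, c = 1.
Discriminant D = b^2 - 4ac = (1.231)^2 - 4*(1.229)*1 = 1.515361 - (4.916) = -3.400639.
D < 0, so the roots are the complex-conjugate pair z = (-b +/- i sqrt(-D)) / (2a) = -0.5008 +/- 0.7502i.
For a conjugate pair |z|^2 = z * conj(z) = (product of roots) = c/a = 1/(1.229) = 0.81367, so |z| = sqrt(0.81367) = 0.902 for both roots.
Moduli of all roots: 0.9020, 0.9020.
All moduli strictly greater than 1? No.
Verdict: Not stationary.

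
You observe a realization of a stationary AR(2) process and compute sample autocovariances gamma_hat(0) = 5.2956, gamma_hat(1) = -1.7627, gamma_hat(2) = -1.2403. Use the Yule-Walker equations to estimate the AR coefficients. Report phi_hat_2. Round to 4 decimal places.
\hat\phi_{2} = -0.3880

The Yule-Walker equations for an AR(p) process read, in matrix form,
  Gamma_p phi = r_p,   with   (Gamma_p)_{ij} = gamma(|i - j|),
                       (r_p)_i = gamma(i),   i,j = 1..p.
Substitute the sample gammas (Toeplitz matrix and right-hand side of size 2):
  Gamma_p = [[5.2956, -1.7627], [-1.7627, 5.2956]]
  r_p     = [-1.7627, -1.2403]
Written out:
  5.2956 phi_1 - 1.7627 phi_2 = -1.7627
  -1.7627 phi_1 + 5.2956 phi_2 = -1.2403
Solve by Cramer's rule:
  det = gamma(0)^2 - gamma(1)^2 = (5.2956)^2 - (-1.7627)^2 = 28.04337936 - 3.10711129 = 24.93626807
  phi_hat_1 = [gamma(1) gamma(0) - gamma(1) gamma(2)] / det = [(-1.7627)(5.2956) - (-1.7627)(-1.2403)] / 24.93626807 = -11.52083093 / 24.93626807 = -0.462
  phi_hat_2 = [gamma(0) gamma(2) - gamma(1)^2] / det = [(5.2956)(-1.2403) - (-1.7627)^2] / 24.93626807 = -9.67524397 / 24.93626807 = -0.388
So phi_hat = [-0.4620, -0.3880].
Therefore phi_hat_2 = -0.3880.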